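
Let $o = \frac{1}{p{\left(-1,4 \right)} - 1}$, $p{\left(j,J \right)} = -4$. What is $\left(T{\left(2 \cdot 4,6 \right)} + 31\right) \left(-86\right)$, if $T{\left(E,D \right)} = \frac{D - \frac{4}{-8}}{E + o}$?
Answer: $- \frac{8213}{3} \approx -2737.7$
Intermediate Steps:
$o = - \frac{1}{5}$ ($o = \frac{1}{-4 - 1} = \frac{1}{-5} = - \frac{1}{5} \approx -0.2$)
$T{\left(E,D \right)} = \frac{\frac{1}{2} + D}{- \frac{1}{5} + E}$ ($T{\left(E,D \right)} = \frac{D - \frac{4}{-8}}{E - \frac{1}{5}} = \frac{D - - \frac{1}{2}}{- \frac{1}{5} + E} = \frac{D + \frac{1}{2}}{- \frac{1}{5} + E} = \frac{\frac{1}{2} + D}{- \frac{1}{5} + E}$)
$\left(T{\left(2 \cdot 4,6 \right)} + 31\right) \left(-86\right) = \left(\frac{5 \left(1 + 2 \cdot 6\right)}{2 \left(-1 + 5 \cdot 2 \cdot 4\right)} + 31\right) \left(-86\right) = \left(\frac{5 \left(1 + 12\right)}{2 \left(-1 + 5 \cdot 8\right)} + 31\right) \left(-86\right) = \left(\frac{5}{2} \frac{1}{-1 + 40} \cdot 13 + 31\right) \left(-86\right) = \left(\frac{5}{2} \cdot \frac{1}{39} \cdot 13 + 31\right) \left(-86\right) = \left(\frac{5}{6} + 31\right) \left(-86\right) = \frac{191}{6} \left(-86\right) = - \frac{8213}{3}$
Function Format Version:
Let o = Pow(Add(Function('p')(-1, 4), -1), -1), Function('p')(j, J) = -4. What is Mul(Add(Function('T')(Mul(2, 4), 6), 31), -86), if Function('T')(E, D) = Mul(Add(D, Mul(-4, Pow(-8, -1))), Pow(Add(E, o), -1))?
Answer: Rational(-8213, 3) ≈ -2737.7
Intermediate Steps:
o = Rational(-1, 5) (o = Pow(Add(-4, -1), -1) = Pow(-5, -1) = Rational(-1, 5) ≈ -0.20000)
Function('T')(E, D) = Mul(Pow(Add(Rational(-1, 5), E), -1), Add(Rational(1, 2), D)) (Function('T')(E, D) = Mul(Add(D, Mul(-4, Pow(-8, -1))), Pow(Add(E, Rational(-1, 5)), -1)) = Mul(Add(D, Mul(-4, Rational(-1, 8))), Pow(Add(Rational(-1, 5), E), -1)) = Mul(Add(D, Rational(1, 2)), Pow(Add(Rational(-1, 5), E), -1)) = Mul(Add(Rational(1, 2), D), Pow(Add(Rational(-1, 5), E), -1)) = Mul(Pow(Add(Rational(-1, 5), E), -1), Add(Rational(1, 2), D)))
Mul(Add(Function('T')(Mul(2, 4), 6), 31), -86) = Mul(Add(Mul(Rational(5, 2), Pow(Add(-1, Mul(5, Mul(2, 4))), -1), Add(1, Mul(2, 6))), 31), -86) = Mul(Add(Mul(Rational(5, 2), Pow(Add(-1, Mul(5, 8)), -1), Add(1, 12)), 31), -86) = Mul(Add(Mul(Rational(5, 2), Pow(Add(-1, 40), -1), 13), 31), -86) = Mul(Add(Mul(Rational(5, 2), Pow(39, -1), 13), 31), -86) = Mul(Add(Mul(Rational(5, 2), Rational(1, 39), 13), 31), -86) = Mul(Add(Rational(5, 6), 31), -86) = Mul(Rational(191, 6), -86) = Rational(-8213, 3)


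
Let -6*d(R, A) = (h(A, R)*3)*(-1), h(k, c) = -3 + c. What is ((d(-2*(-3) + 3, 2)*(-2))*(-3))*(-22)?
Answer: -396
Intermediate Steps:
d(R, A) = -3/2 + R/2 (d(R, A) = -(-3 + R)*3*(-1)/6 = -(-9 + 3*R)*(-1)/6 = -(9 - 3*R)/6 = -3/2 + R/2)
((d(-2*(-3) + 3, 2)*(-2))*(-3))*(-22) = (((-3/2 + (-2*(-3) + 3)/2)*(-2))*(-3))*(-22) = (((-3/2 + (6 + 3)/2)*(-2))*(-3))*(-22) = (((-3/2 + (1/2)*9)*(-2))*(-3))*(-22) = (((-3/2 + 9/2)*(-2))*(-3))*(-22) = ((3*(-2))*(-3))*(-22) = -6*(-3)*(-22) = 18*(-22) = -396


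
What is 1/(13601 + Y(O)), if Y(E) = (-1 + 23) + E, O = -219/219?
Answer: 1/13622 ≈ 7.3411e-5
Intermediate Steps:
O = -1 (O = -219*1/219 = -1)
Y(E) = 22 + E
1/(13601 + Y(O)) = 1/(13601 + (22 - 1)) = 1/(13601 + 21) = 1/13622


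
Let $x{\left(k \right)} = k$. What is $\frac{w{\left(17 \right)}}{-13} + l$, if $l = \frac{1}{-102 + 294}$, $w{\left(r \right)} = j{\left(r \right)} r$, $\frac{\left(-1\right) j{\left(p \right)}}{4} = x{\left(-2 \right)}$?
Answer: $- \frac{26099}{2496} \approx -10.456$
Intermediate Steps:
$j{\left(p \right)} = 8$ ($j{\left(p \right)} = \left(-4\right) \left(-2\right) = 8$)
$w{\left(r \right)} = 8 r$
$l = \frac{1}{192} \approx 0.0052083$
$\frac{w{\left(17 \right)}}{-13} + l = \frac{8 \cdot 17}{-13} + \frac{1}{192} = 136 \left(- \frac{1}{13}\right) + \frac{1}{192} = - \frac{136}{13} + \frac{1}{192} = - \frac{26099}{2496}$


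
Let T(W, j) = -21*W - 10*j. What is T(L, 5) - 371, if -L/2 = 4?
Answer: -253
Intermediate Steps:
L = -8 (L = -2*4 = -8)
T(L, 5) - 371 = (-21*(-8) - 10*5) - 371 = (168 - 50) - 371 = 118 - 371 = -253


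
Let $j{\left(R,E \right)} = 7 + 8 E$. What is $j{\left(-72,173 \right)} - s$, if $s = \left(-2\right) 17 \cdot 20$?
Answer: $2071$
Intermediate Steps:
$s = -680$ ($s = \left(-34\right) 20 = -680$)
$j{\left(-72,173 \right)} - s = \left(7 + 8 \cdot 173\right) - -680 = \left(7 + 1384\right) + 680 = 1391 + 680 = 2071$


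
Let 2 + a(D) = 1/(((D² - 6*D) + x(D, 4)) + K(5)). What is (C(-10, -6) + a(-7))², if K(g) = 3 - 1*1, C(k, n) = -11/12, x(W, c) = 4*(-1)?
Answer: 9628609/1140624 ≈ 8.4415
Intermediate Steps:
x(W, c) = -4
C(k, n) = -11/12 (C(k, n) = -11*1/12 = -11/12)
K(g) = 2 (K(g) = 3 - 1 = 2)
a(D) = -2 + 1/(-2 + D² - 6*D) (a(D) = -2 + 1/(((D² - 6*D) - 4) + 2) = -2 + 1/((-4 + D² - 6*D) + 2) = -2 + 1/(-2 + D² - 6*D))
(C(-10, -6) + a(-7))² = (-11/12 + (5 - 2*(-7)² + 12*(-7))/(-2 + (-7)² - 6*(-7)))² = (-11/12 + (5 - 2*49 - 84)/(-2 + 49 + 42))² = (-11/12 + (5 - 98 - 84)/89)² = (-11/12 + (1/89)*(-177))² = (-11/12 - 177/89)² = (-3103/1068)² = 9628609/1140624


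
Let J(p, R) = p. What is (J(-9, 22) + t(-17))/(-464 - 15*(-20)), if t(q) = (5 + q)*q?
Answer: -195/164 ≈ -1.1890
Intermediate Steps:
t(q) = q*(5 + q)
(J(-9, 22) + t(-17))/(-464 - 15*(-20)) = (-9 - 17*(5 - 17))/(-464 - 15*(-20)) = (-9 - 17*(-12))/(-464 + 300) = (-9 + 204)/(-164) = 195*(-1/164) = -195/164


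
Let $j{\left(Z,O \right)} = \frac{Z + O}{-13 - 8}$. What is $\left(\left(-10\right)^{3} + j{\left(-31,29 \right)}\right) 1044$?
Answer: $- \frac{7307304}{7} \approx -1.0439 \cdot 10^{6}$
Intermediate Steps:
$j{\left(Z,O \right)} = - \frac{O}{21} - \frac{Z}{21}$ ($j{\left(Z,O \right)} = \frac{O + Z}{-21} = \left(O + Z\right) \left(- \frac{1}{21}\right) = - \frac{O}{21} - \frac{Z}{21}$)
$\left(\left(-10\right)^{3} + j{\left(-31,29 \right)}\right) 1044 = \left(\left(-10\right)^{3} - - \frac{2}{21}\right) 1044 = \left(-1000 + \left(- \frac{29}{21} + \frac{31}{21}\right)\right) 1044 = \left(-1000 + \frac{2}{21}\right) 1044 = \left(- \frac{20998}{21}\right) 1044 = - \frac{7307304}{7}$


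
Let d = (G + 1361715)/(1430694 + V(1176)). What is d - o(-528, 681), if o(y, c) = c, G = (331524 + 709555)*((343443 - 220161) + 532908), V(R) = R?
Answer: 45478125817/95458 ≈ 4.7642e+5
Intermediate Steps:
G = 683145629010 (G = 1041079*(123282 + 532908) = 1041079*656190 = 683145629010)
d = 45543132715/95458 (d = (683145629010 + 1361715)/(1430694 + 1176) = 683146990725/1431870 = 683146990725*(1/1431870) = 45543132715/95458 ≈ 4.7710e+5)
d - o(-528, 681) = 45543132715/95458 - 1*681 = 45543132715/95458 - 681 = 45478125817/95458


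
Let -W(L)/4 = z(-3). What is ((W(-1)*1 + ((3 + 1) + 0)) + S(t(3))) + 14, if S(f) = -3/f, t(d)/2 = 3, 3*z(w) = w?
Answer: 43/2 ≈ 21.500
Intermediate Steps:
z(w) = w/3
W(L) = 4 (W(L) = -4*(-3)/3 = -4*(-1) = 4)
t(d) = 6 (t(d) = 2*3 = 6)
((W(-1)*1 + ((3 + 1) + 0)) + S(t(3))) + 14 = ((4*1 + ((3 + 1) + 0)) - 3/6) + 14 = ((4 + (4 + 0)) - 3*⅙) + 14 = ((4 + 4) - ½) + 14 = (8 - ½) + 14 = 15/2 + 14 = 43/2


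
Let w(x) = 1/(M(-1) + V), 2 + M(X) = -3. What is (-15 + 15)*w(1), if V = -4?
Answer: 0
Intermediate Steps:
M(X) = -5 (M(X) = -2 - 3 = -5)
w(x) = -⅑ (w(x) = 1/(-5 - 4) = 1/(-9) = -⅑)
(-15 + 15)*w(1) = (-15 + 15)*(-⅑) = 0*(-⅑) = 0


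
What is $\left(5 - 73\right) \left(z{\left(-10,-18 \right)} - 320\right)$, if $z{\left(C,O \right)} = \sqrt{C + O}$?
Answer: $21760 - 136 i \sqrt{7} \approx 21760.0 - 359.82 i$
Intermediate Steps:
$\left(5 - 73\right) \left(z{\left(-10,-18 \right)} - 320\right) = \left(5 - 73\right) \left(\sqrt{-10 - 18} - 320\right) = - 68 \left(\sqrt{-28} - 320\right) = - 68 \left(2 i \sqrt{7} - 320\right) = - 68 \left(-320 + 2 i \sqrt{7}\right) = 21760 - 136 i \sqrt{7}$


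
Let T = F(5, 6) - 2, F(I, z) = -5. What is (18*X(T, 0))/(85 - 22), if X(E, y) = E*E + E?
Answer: 12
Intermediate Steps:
T = -7 (T = -5 - 2 = -7)
X(E, y) = E + E² (X(E, y) = E² + E = E + E²)
(18*X(T, 0))/(85 - 22) = (18*(-7*(1 - 7)))/(85 - 22) = (18*(-7*(-6)))/63 = (18*42)*(1/63) = 756*(1/63) = 12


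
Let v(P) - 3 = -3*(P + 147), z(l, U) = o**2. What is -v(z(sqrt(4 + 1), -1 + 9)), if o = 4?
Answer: 486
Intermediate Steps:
z(l, U) = 16 (z(l, U) = 4**2 = 16)
v(P) = -438 - 3*P (v(P) = 3 - 3*(P + 147) = 3 - 3*(147 + P) = 3 + (-441 - 3*P) = -438 - 3*P)
-v(z(sqrt(4 + 1), -1 + 9)) = -(-438 - 3*16) = -(-438 - 48) = -1*(-486) = 486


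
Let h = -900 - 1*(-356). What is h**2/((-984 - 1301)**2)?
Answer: 295936/5221225 ≈ 0.056679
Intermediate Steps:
h = -544 (h = -900 + 356 = -544)
h**2/((-984 - 1301)**2) = (-544)**2/((-984 - 1301)**2) = 295936/((-2285)**2) = 295936/5221225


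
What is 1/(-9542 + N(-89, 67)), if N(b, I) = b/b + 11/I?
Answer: -67/639236 ≈ -0.00010481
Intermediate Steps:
N(b, I) = 1 + 11/I
1/(-9542 + N(-89, 67)) = 1/(-9542 + (11 + 67)/67) = 1/(-9542 + (1/67)*78) = 1/(-9542 + 78/67) = 1/(-639236/67) = -67/639236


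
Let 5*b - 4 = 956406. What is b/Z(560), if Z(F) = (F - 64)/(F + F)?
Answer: 13389740/31 ≈ 4.3193e+5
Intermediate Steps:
b = 191282 (b = ⅘ + (⅕)*956406 = ⅘ + 956406/5 = 191282)
Z(F) = (-64 + F)/(2*F) (Z(F) = (-64 + F)/((2*F)) = (-64 + F)*(1/(2*F)) = (-64 + F)/(2*F))
b/Z(560) = 191282/(((½)*(-64 + 560)/560)) = 191282/(((½)*(1/560)*496)) = 191282/(31/70) = 191282*(70/31) = 13389740/31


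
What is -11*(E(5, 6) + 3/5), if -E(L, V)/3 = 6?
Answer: 957/5 ≈ 191.40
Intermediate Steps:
E(L, V) = -18 (E(L, V) = -3*6 = -18)
-11*(E(5, 6) + 3/5) = -11*(-18 + 3/5) = -11*(-18 + 3*(⅕)) = -11*(-18 + ⅗) = -11*(-87/5) = 957/5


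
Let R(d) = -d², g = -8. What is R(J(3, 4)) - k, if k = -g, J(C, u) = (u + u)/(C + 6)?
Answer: -712/81 ≈ -8.7901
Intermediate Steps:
J(C, u) = 2*u/(6 + C) (J(C, u) = (2*u)/(6 + C) = 2*u/(6 + C))
k = 8 (k = -1*(-8) = 8)
R(J(3, 4)) - k = -(2*4/(6 + 3))² - 1*8 = -(2*4/9)² - 8 = -(2*4*(⅑))² - 8 = -(8/9)² - 8 = -1*64/81 - 8 = -64/81 - 8 = -712/81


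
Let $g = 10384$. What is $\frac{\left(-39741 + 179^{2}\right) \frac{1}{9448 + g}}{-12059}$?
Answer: $\frac{1925}{59788522} \approx 3.2197 \cdot 10^{-5}$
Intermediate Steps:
$\frac{\left(-39741 + 179^{2}\right) \frac{1}{9448 + g}}{-12059} = \frac{\left(-39741 + 179^{2}\right) \frac{1}{9448 + 10384}}{-12059} = \frac{-39741 + 32041}{19832} \left(- \frac{1}{12059}\right) = \left(-7700\right) \frac{1}{19832} \left(- \frac{1}{12059}\right) = \left(- \frac{1925}{4958}\right) \left(- \frac{1}{12059}\right) = \frac{1925}{59788522}$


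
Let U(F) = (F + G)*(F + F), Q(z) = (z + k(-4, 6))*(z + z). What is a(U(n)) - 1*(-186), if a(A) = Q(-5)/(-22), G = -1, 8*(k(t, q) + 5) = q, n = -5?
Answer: 7999/44 ≈ 181.80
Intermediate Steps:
k(t, q) = -5 + q/8
Q(z) = 2*z*(-17/4 + z) (Q(z) = (z + (-5 + (1/8)*6))*(z + z) = (z + (-5 + 3/4))*(2*z) = (z - 17/4)*(2*z) = (-17/4 + z)*(2*z) = 2*z*(-17/4 + z))
U(F) = 2*F*(-1 + F) (U(F) = (F - 1)*(F + F) = (-1 + F)*(2*F) = 2*F*(-1 + F))
a(A) = -185/44 (a(A) = ((1/2)*(-5)*(-17 + 4*(-5)))/(-22) = ((1/2)*(-5)*(-17 - 20))*(-1/22) = ((1/2)*(-5)*(-37))*(-1/22) = (185/2)*(-1/22) = -185/44)
a(U(n)) - 1*(-186) = -185/44 - 1*(-186) = -185/44 + 186 = 7999/44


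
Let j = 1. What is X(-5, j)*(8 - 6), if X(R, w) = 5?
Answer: 10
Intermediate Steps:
X(-5, j)*(8 - 6) = 5*(8 - 6) = 5*2 = 10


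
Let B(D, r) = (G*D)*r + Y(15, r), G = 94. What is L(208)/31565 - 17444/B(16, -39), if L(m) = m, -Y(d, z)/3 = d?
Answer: 562829668/1852897065 ≈ 0.30376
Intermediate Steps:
Y(d, z) = -3*d
B(D, r) = -45 + 94*D*r (B(D, r) = (94*D)*r - 3*15 = 94*D*r - 45 = -45 + 94*D*r)
L(208)/31565 - 17444/B(16, -39) = 208/31565 - 17444/(-45 + 94*16*(-39)) = 208*(1/31565) - 17444/(-45 - 58656) = 208/31565 - 17444/(-58701) = 208/31565 - 17444*(-1/58701) = 208/31565 + 17444/58701 = 562829668/1852897065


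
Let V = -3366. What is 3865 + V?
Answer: 499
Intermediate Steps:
3865 + V = 3865 - 3366 = 499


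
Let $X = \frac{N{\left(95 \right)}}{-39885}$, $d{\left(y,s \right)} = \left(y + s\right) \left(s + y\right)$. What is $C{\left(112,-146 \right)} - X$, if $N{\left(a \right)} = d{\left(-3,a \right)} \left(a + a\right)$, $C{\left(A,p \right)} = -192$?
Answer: $- \frac{1209952}{7977} \approx -151.68$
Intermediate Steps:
$d{\left(y,s \right)} = \left(s + y\right)^{2}$ ($d{\left(y,s \right)} = \left(s + y\right) \left(s + y\right) = \left(s + y\right)^{2}$)
$N{\left(a \right)} = 2 a \left(-3 + a\right)^{2}$ ($N{\left(a \right)} = \left(a - 3\right)^{2} \left(a + a\right) = \left(-3 + a\right)^{2} \cdot 2 a = 2 a \left(-3 + a\right)^{2}$)
$X = - \frac{321632}{7977}$ ($X = \frac{2 \cdot 95 \left(-3 + 95\right)^{2}}{-39885} = 2 \cdot 95 \cdot 92^{2} \left(- \frac{1}{39885}\right) = 2 \cdot 95 \cdot 8464 \left(- \frac{1}{39885}\right) = 1608160 \left(- \frac{1}{39885}\right) = - \frac{321632}{7977} \approx -40.32$)
$C{\left(112,-146 \right)} - X = -192 - - \frac{321632}{7977} = -192 + \frac{321632}{7977} = - \frac{1209952}{7977}$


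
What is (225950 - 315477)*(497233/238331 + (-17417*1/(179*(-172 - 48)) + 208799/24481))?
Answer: -227457845136813347069/229765808089180 ≈ -9.8996e+5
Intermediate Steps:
(225950 - 315477)*(497233/238331 + (-17417*1/(179*(-172 - 48)) + 208799/24481)) = -89527*(497233*(1/238331) + (-17417/((-220*179)) + 208799*(1/24481))) = -89527*(497233/238331 + (-17417/(-39380) + 208799/24481)) = -89527*(497233/238331 + (-17417*(-1/39380) + 208799/24481)) = -89527*(497233/238331 + (17417/39380 + 208799/24481)) = -89527*(497233/238331 + 8648890197/964061780) = -89527*2540661980595947/229765808089180 = -227457845136813347069/229765808089180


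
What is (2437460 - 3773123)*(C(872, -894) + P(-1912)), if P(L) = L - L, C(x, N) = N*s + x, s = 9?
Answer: 9582046362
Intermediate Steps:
C(x, N) = x + 9*N (C(x, N) = N*9 + x = 9*N + x = x + 9*N)
P(L) = 0
(2437460 - 3773123)*(C(872, -894) + P(-1912)) = (2437460 - 3773123)*((872 + 9*(-894)) + 0) = -1335663*((872 - 8046) + 0) = -1335663*(-7174 + 0) = -1335663*(-7174) = 9582046362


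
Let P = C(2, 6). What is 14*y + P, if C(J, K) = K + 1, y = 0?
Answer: 7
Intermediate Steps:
C(J, K) = 1 + K
P = 7 (P = 1 + 6 = 7)
14*y + P = 14*0 + 7 = 0 + 7 = 7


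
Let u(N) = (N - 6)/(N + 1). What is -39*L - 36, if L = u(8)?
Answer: -134/3 ≈ -44.667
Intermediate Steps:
u(N) = (-6 + N)/(1 + N)
L = 2/9 (L = (-6 + 8)/(1 + 8) = 2/9 ≈ 0.22222)
-39*L - 36 = -39*2/9 - 36 = -26/3 - 36 = -134/3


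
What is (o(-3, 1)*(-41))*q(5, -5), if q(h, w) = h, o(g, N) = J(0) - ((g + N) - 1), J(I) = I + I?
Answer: -615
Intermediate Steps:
J(I) = 2*I
o(g, N) = 1 - N - g (o(g, N) = 2*0 - ((g + N) - 1) = 0 - ((N + g) - 1) = 0 - (-1 + N + g) = 0 + (1 - N - g) = 1 - N - g)
(o(-3, 1)*(-41))*q(5, -5) = ((1 - 1*1 - 1*(-3))*(-41))*5 = ((1 - 1 + 3)*(-41))*5 = (3*(-41))*5 = -123*5 = -615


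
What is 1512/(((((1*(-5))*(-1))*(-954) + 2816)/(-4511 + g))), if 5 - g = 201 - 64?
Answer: 3510108/977 ≈ 3592.7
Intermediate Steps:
g = -132 (g = 5 - (201 - 64) = 5 - 1*137 = 5 - 137 = -132)
1512/(((((1*(-5))*(-1))*(-954) + 2816)/(-4511 + g))) = 1512/(((((1*(-5))*(-1))*(-954) + 2816)/(-4511 - 132))) = 1512/(((-5*(-1)*(-954) + 2816)/(-4643))) = 1512/(((5*(-954) + 2816)*(-1/4643))) = 1512/(((-4770 + 2816)*(-1/4643))) = 1512/((-1954*(-1/4643))) = 1512/(1954/4643) = 1512*(4643/1954) = 3510108/977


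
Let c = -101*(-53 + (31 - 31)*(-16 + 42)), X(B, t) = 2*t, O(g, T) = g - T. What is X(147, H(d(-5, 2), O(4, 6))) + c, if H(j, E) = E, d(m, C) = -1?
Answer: 5349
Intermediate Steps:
c = 5353 (c = -101*(-53 + 0*26) = -101*(-53 + 0) = -101*(-53) = 5353)
X(147, H(d(-5, 2), O(4, 6))) + c = 2*(4 - 1*6) + 5353 = 2*(4 - 6) + 5353 = 2*(-2) + 5353 = -4 + 5353 = 5349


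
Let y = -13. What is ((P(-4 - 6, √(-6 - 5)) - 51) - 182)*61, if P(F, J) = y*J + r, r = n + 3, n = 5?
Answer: -13725 - 793*I*√11 ≈ -13725.0 - 2630.1*I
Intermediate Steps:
r = 8 (r = 5 + 3 = 8)
P(F, J) = 8 - 13*J (P(F, J) = -13*J + 8 = 8 - 13*J)
((P(-4 - 6, √(-6 - 5)) - 51) - 182)*61 = (((8 - 13*√(-6 - 5)) - 51) - 182)*61 = (((8 - 13*I*√11) - 51) - 182)*61 = ((-43 - 13*I*√11) - 182)*61 = (-225 - 13*I*√11)*61 = -13725 - 793*I*√11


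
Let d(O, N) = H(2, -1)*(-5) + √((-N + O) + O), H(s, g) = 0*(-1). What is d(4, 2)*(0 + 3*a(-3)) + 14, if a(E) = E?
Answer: 14 - 9*√6 ≈ -8.0454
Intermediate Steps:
H(s, g) = 0
d(O, N) = √(-N + 2*O) (d(O, N) = 0*(-5) + √((-N + O) + O) = 0 + √((O - N) + O) = 0 + √(-N + 2*O) = √(-N + 2*O))
d(4, 2)*(0 + 3*a(-3)) + 14 = √(-1*2 + 2*4)*(0 + 3*(-3)) + 14 = √(-2 + 8)*(0 - 9) + 14 = √6*(-9) + 14 = -9*√6 + 14 = 14 - 9*√6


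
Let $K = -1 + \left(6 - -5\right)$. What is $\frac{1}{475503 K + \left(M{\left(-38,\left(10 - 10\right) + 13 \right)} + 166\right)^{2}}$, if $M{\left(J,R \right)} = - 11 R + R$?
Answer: $\frac{1}{4756326} \approx 2.1025 \cdot 10^{-7}$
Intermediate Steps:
$M{\left(J,R \right)} = - 10 R$
$K = 10$ ($K = -1 + \left(6 + 5\right) = -1 + 11 = 10$)
$\frac{1}{475503 K + \left(M{\left(-38,\left(10 - 10\right) + 13 \right)} + 166\right)^{2}} = \frac{1}{475503 \cdot 10 + \left(- 10 \left(\left(10 - 10\right) + 13\right) + 166\right)^{2}} = \frac{1}{4755030 + \left(- 10 \left(0 + 13\right) + 166\right)^{2}} = \frac{1}{4755030 + \left(\left(-10\right) 13 + 166\right)^{2}} = \frac{1}{4755030 + \left(-130 + 166\right)^{2}} = \frac{1}{4755030 + 36^{2}} = \frac{1}{4755030 + 1296} = \frac{1}{4756326}$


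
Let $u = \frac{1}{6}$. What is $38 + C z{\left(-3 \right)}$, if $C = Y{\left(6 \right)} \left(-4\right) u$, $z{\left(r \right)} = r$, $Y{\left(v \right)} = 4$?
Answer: $46$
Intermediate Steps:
$u = \frac{1}{6} \approx 0.16667$
$C = - \frac{8}{3}$ ($C = 4 \left(-4\right) \frac{1}{6} = \left(-16\right) \frac{1}{6} = - \frac{8}{3} \approx -2.6667$)
$38 + C z{\left(-3 \right)} = 38 - -8 = 38 + 8 = 46$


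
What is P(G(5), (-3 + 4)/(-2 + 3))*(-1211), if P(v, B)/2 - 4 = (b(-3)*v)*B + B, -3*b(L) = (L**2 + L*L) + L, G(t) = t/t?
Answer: 0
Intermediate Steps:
G(t) = 1
b(L) = -2*L**2/3 - L/3 (b(L) = -((L**2 + L*L) + L)/3 = -((L**2 + L**2) + L)/3 = -(2*L**2 + L)/3 = -(L + 2*L**2)/3 = -2*L**2/3 - L/3)
P(v, B) = 8 + 2*B - 10*B*v (P(v, B) = 8 + 2*(((-1/3*(-3)*(1 + 2*(-3)))*v)*B + B) = 8 + 2*(((-1/3*(-3)*(1 - 6))*v)*B + B) = 8 + 2*(((-1/3*(-3)*(-5))*v)*B + B) = 8 + 2*((-5*v)*B + B) = 8 + 2*(-5*B*v + B) = 8 + 2*(B - 5*B*v) = 8 + (2*B - 10*B*v) = 8 + 2*B - 10*B*v)
P(G(5), (-3 + 4)/(-2 + 3))*(-1211) = (8 + 2*((-3 + 4)/(-2 + 3)) - 10*(-3 + 4)/(-2 + 3)*1)*(-1211) = (8 + 2*(1/1) - 10*1/1*1)*(-1211) = (8 + 2*(1*1) - 10*1*1*1)*(-1211) = (8 + 2*1 - 10*1*1)*(-1211) = (8 + 2 - 10)*(-1211) = 0*(-1211) = 0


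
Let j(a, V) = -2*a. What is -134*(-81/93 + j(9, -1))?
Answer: 78390/31 ≈ 2528.7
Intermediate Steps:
-134*(-81/93 + j(9, -1)) = -134*(-81/93 - 2*9) = -134*(-81*1/93 - 18) = -134*(-27/31 - 18) = -134*(-585/31) = 78390/31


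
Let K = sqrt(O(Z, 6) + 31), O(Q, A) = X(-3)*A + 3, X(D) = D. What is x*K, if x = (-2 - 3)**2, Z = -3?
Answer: 100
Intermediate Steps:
O(Q, A) = 3 - 3*A (O(Q, A) = -3*A + 3 = 3 - 3*A)
K = 4 (K = sqrt((3 - 3*6) + 31) = sqrt((3 - 18) + 31) = sqrt(-15 + 31) = sqrt(16) = 4)
x = 25 (x = (-5)**2 = 25)
x*K = 25*4 = 100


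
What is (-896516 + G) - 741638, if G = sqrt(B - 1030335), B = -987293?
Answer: -1638154 + 2*I*sqrt(504407) ≈ -1.6382e+6 + 1420.4*I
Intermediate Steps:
G = 2*I*sqrt(504407) (G = sqrt(-987293 - 1030335) = sqrt(-2017628) = 2*I*sqrt(504407) ≈ 1420.4*I)
(-896516 + G) - 741638 = (-896516 + 2*I*sqrt(504407)) - 741638 = -1638154 + 2*I*sqrt(504407)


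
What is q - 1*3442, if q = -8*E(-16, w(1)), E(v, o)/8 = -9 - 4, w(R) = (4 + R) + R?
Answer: -2610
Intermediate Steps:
w(R) = 4 + 2*R
E(v, o) = -104 (E(v, o) = 8*(-9 - 4) = 8*(-13) = -104)
q = 832 (q = -8*(-104) = 832)
q - 1*3442 = 832 - 1*3442 = 832 - 3442 = -2610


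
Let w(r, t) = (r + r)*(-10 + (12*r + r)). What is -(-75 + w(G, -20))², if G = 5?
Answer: -225625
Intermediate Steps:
w(r, t) = 2*r*(-10 + 13*r) (w(r, t) = (2*r)*(-10 + 13*r) = 2*r*(-10 + 13*r))
-(-75 + w(G, -20))² = -(-75 + 2*5*(-10 + 13*5))² = -(-75 + 2*5*(-10 + 65))² = -(-75 + 2*5*55)² = -(-75 + 550)² = -1*475² = -1*225625 = -225625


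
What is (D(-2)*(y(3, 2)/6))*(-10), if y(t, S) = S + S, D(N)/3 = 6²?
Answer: -720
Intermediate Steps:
D(N) = 108 (D(N) = 3*6² = 3*36 = 108)
y(t, S) = 2*S
(D(-2)*(y(3, 2)/6))*(-10) = (108*((2*2)/6))*(-10) = (108*(4*(⅙)))*(-10) = (108*(⅔))*(-10) = 72*(-10) = -720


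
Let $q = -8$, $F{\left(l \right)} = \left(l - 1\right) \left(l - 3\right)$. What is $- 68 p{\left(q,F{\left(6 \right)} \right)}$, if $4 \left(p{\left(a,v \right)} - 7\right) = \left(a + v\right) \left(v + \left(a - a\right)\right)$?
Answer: $-2261$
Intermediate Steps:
$F{\left(l \right)} = \left(-1 + l\right) \left(-3 + l\right)$
$p{\left(a,v \right)} = 7 + \frac{v \left(a + v\right)}{4}$ ($p{\left(a,v \right)} = 7 + \frac{\left(a + v\right) \left(v + \left(a - a\right)\right)}{4} = 7 + \frac{\left(a + v\right) \left(v + 0\right)}{4} = 7 + \frac{\left(a + v\right) v}{4} = 7 + \frac{v \left(a + v\right)}{4}$)
$- 68 p{\left(q,F{\left(6 \right)} \right)} = - 68 \left(7 + \frac{\left(3 + 6^{2} - 24\right)^{2}}{4} + \frac{1}{4} \left(-8\right) \left(3 + 6^{2} - 24\right)\right) = - 68 \left(7 + \frac{\left(3 + 36 - 24\right)^{2}}{4} + \frac{1}{4} \left(-8\right) \left(3 + 36 - 24\right)\right) = - 68 \left(7 + \frac{15^{2}}{4} + \frac{1}{4} \left(-8\right) 15\right) = - 68 \left(7 + \frac{1}{4} \cdot 225 - 30\right) = - 68 \left(7 + \frac{225}{4} - 30\right) = \left(-68\right) \frac{133}{4} = -2261$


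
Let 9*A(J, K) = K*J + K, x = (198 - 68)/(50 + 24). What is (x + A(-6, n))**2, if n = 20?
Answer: 9703225/110889 ≈ 87.504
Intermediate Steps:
x = 65/37 (x = 130/74 = 130*(1/74) = 65/37 ≈ 1.7568)
A(J, K) = K/9 + J*K/9 (A(J, K) = (K*J + K)/9 = (J*K + K)/9 = (K + J*K)/9 = K/9 + J*K/9)
(x + A(-6, n))**2 = (65/37 + (1/9)*20*(1 - 6))**2 = (65/37 + (1/9)*20*(-5))**2 = (65/37 - 100/9)**2 = (-3115/333)**2 = 9703225/110889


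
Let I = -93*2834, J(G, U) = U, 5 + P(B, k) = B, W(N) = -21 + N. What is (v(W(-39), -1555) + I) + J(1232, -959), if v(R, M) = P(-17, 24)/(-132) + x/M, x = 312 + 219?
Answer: -2467982561/9330 ≈ -2.6452e+5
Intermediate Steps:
P(B, k) = -5 + B
x = 531
I = -263562
v(R, M) = ⅙ + 531/M (v(R, M) = (-5 - 17)/(-132) + 531/M = -22*(-1/132) + 531/M = ⅙ + 531/M)
(v(W(-39), -1555) + I) + J(1232, -959) = ((⅙)*(3186 - 1555)/(-1555) - 263562) - 959 = ((⅙)*(-1/1555)*1631 - 263562) - 959 = (-1631/9330 - 263562) - 959 = -2459035091/9330 - 959 = -2467982561/9330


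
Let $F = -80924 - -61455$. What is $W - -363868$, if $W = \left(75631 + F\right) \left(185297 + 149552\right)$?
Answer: $18806153406$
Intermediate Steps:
$F = -19469$ ($F = -80924 + 61455 = -19469$)
$W = 18805789538$ ($W = \left(75631 - 19469\right) \left(185297 + 149552\right) = 56162 \cdot 334849 = 18805789538$)
$W - -363868 = 18805789538 - -363868 = 18805789538 + 363868 = 18806153406$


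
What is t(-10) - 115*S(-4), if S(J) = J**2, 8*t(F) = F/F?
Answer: -14719/8 ≈ -1839.9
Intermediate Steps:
t(F) = 1/8 (t(F) = (F/F)/8 = (1/8)*1 = 1/8)
t(-10) - 115*S(-4) = 1/8 - 115*(-4)**2 = 1/8 - 115*16 = 1/8 - 1840 = -14719/8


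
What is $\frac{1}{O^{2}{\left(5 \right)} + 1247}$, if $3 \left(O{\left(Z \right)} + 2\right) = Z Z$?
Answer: $\frac{9}{11584} \approx 0.00077693$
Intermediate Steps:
$O{\left(Z \right)} = -2 + \frac{Z^{2}}{3}$ ($O{\left(Z \right)} = -2 + \frac{Z Z}{3} = -2 + \frac{Z^{2}}{3}$)
$\frac{1}{O^{2}{\left(5 \right)} + 1247} = \frac{1}{\left(-2 + \frac{5^{2}}{3}\right)^{2} + 1247} = \frac{1}{\left(-2 + \frac{1}{3} \cdot 25\right)^{2} + 1247} = \frac{1}{\left(-2 + \frac{25}{3}\right)^{2} + 1247} = \frac{1}{\left(\frac{19}{3}\right)^{2} + 1247} = \frac{1}{\frac{361}{9} + 1247} = \frac{1}{\frac{11584}{9}} = \frac{9}{11584}$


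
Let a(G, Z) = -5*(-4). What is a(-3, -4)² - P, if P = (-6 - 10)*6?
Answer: 496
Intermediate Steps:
a(G, Z) = 20
P = -96 (P = -16*6 = -96)
a(-3, -4)² - P = 20² - 1*(-96) = 400 + 96 = 496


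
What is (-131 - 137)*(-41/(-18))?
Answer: -5494/9 ≈ -610.44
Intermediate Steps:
(-131 - 137)*(-41/(-18)) = -(-10988)*(-1)/18 = -268*41/18 = -5494/9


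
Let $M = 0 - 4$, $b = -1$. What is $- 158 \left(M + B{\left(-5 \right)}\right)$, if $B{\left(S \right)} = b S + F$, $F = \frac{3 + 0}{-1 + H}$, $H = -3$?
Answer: $- \frac{79}{2} \approx -39.5$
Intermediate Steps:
$F = - \frac{3}{4}$ ($F = \frac{3 + 0}{-1 - 3} = \frac{3}{-4} = 3 \left(- \frac{1}{4}\right) = - \frac{3}{4} \approx -0.75$)
$M = -4$ ($M = 0 - 4 = -4$)
$B{\left(S \right)} = - \frac{3}{4} - S$ ($B{\left(S \right)} = - S - \frac{3}{4} = - \frac{3}{4} - S$)
$- 158 \left(M + B{\left(-5 \right)}\right) = - 158 \left(-4 - - \frac{17}{4}\right) = - 158 \left(-4 + \left(- \frac{3}{4} + 5\right)\right) = - 158 \left(-4 + \frac{17}{4}\right) = \left(-158\right) \frac{1}{4} = - \frac{79}{2}$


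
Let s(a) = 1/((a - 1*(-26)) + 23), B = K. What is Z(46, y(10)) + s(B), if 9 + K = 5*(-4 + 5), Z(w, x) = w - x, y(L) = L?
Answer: 1621/45 ≈ 36.022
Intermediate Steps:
K = -4 (K = -9 + 5*(-4 + 5) = -9 + 5*1 = -9 + 5 = -4)
B = -4
s(a) = 1/(49 + a) (s(a) = 1/((a + 26) + 23) = 1/((26 + a) + 23) = 1/(49 + a))
Z(46, y(10)) + s(B) = (46 - 1*10) + 1/(49 - 4) = (46 - 10) + 1/45 = 36 + 1/45 = 1621/45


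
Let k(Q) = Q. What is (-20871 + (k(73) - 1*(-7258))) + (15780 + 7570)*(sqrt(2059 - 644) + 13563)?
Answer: 316682510 + 23350*sqrt(1415) ≈ 3.1756e+8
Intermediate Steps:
(-20871 + (k(73) - 1*(-7258))) + (15780 + 7570)*(sqrt(2059 - 644) + 13563) = (-20871 + (73 - 1*(-7258))) + (15780 + 7570)*(sqrt(2059 - 644) + 13563) = (-20871 + (73 + 7258)) + 23350*(sqrt(1415) + 13563) = (-20871 + 7331) + 23350*(13563 + sqrt(1415)) = -13540 + (316696050 + 23350*sqrt(1415)) = 316682510 + 23350*sqrt(1415)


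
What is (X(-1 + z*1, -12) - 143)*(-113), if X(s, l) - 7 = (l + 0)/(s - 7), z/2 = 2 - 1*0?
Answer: 15029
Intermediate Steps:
z = 4 (z = 2*(2 - 1*0) = 2*(2 + 0) = 2*2 = 4)
X(s, l) = 7 + l/(-7 + s) (X(s, l) = 7 + (l + 0)/(s - 7) = 7 + l/(-7 + s))
(X(-1 + z*1, -12) - 143)*(-113) = ((-49 - 12 + 7*(-1 + 4*1))/(-7 + (-1 + 4*1)) - 143)*(-113) = ((-49 - 12 + 7*(-1 + 4))/(-7 + (-1 + 4)) - 143)*(-113) = ((-49 - 12 + 7*3)/(-7 + 3) - 143)*(-113) = ((-49 - 12 + 21)/(-4) - 143)*(-113) = (-¼*(-40) - 143)*(-113) = (10 - 143)*(-113) = -133*(-113) = 15029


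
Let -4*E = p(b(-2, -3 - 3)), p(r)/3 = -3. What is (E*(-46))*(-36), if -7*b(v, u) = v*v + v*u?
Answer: 3726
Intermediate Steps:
b(v, u) = -v**2/7 - u*v/7 (b(v, u) = -(v*v + v*u)/7 = -(v**2 + u*v)/7 = -v**2/7 - u*v/7)
p(r) = -9 (p(r) = 3*(-3) = -9)
E = 9/4 (E = -1/4*(-9) = 9/4 ≈ 2.2500)
(E*(-46))*(-36) = ((9/4)*(-46))*(-36) = -207/2*(-36) = 3726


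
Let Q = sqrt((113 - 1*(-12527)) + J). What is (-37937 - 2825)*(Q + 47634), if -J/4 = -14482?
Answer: -1941657108 - 81524*sqrt(17642) ≈ -1.9525e+9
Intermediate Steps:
J = 57928 (J = -4*(-14482) = 57928)
Q = 2*sqrt(17642) (Q = sqrt((113 - 1*(-12527)) + 57928) = sqrt((113 + 12527) + 57928) = sqrt(12640 + 57928) = sqrt(70568) = 2*sqrt(17642) ≈ 265.65)
(-37937 - 2825)*(Q + 47634) = (-37937 - 2825)*(2*sqrt(17642) + 47634) = -40762*(47634 + 2*sqrt(17642)) = -1941657108 - 81524*sqrt(17642)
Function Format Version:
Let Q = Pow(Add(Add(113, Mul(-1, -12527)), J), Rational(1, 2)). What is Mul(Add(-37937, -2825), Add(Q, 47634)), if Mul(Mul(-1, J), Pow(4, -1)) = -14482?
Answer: Add(-1941657108, Mul(-81524, Pow(17642, Rational(1, 2)))) ≈ -1.9525e+9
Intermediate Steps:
J = 57928 (J = Mul(-4, -14482) = 57928)
Q = Mul(2, Pow(17642, Rational(1, 2))) (Q = Pow(Add(Add(113, Mul(-1, -12527)), 57928), Rational(1, 2)) = Pow(Add(Add(113, 12527), 57928), Rational(1, 2)) = Pow(Add(12640, 57928), Rational(1, 2)) = Pow(70568, Rational(1, 2)) = Mul(2, Pow(17642, Rational(1, 2))) ≈ 265.65)
Mul(Add(-37937, -2825), Add(Q, 47634)) = Mul(Add(-37937, -2825), Add(Mul(2, Pow(17642, Rational(1, 2))), 47634)) = Mul(-40762, Add(47634, Mul(2, Pow(17642, Rational(1, 2))))) = Add(-1941657108, Mul(-81524, Pow(17642, Rational(1, 2))))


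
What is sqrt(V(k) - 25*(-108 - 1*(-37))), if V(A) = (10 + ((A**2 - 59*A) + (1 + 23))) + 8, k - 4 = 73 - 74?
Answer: sqrt(1649) ≈ 40.608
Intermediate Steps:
k = 3 (k = 4 + (73 - 74) = 4 - 1 = 3)
V(A) = 42 + A**2 - 59*A (V(A) = (10 + ((A**2 - 59*A) + 24)) + 8 = (10 + (24 + A**2 - 59*A)) + 8 = (34 + A**2 - 59*A) + 8 = 42 + A**2 - 59*A)
sqrt(V(k) - 25*(-108 - 1*(-37))) = sqrt((42 + 3**2 - 59*3) - 25*(-108 - 1*(-37))) = sqrt((42 + 9 - 177) - 25*(-108 + 37)) = sqrt(-126 - 25*(-71)) = sqrt(-126 + 1775) = sqrt(1649)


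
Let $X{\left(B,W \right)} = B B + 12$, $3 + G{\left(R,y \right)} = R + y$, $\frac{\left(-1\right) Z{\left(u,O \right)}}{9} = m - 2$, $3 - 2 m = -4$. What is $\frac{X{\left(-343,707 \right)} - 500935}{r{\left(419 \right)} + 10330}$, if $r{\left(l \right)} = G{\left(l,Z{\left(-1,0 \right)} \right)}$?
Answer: $- \frac{85172}{2385} \approx -35.712$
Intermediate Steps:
$m = \frac{7}{2}$ ($m = \frac{3}{2} - -2 = \frac{3}{2} + 2 = \frac{7}{2} \approx 3.5$)
$Z{\left(u,O \right)} = - \frac{27}{2}$ ($Z{\left(u,O \right)} = - 9 \left(\frac{7}{2} - 2\right) = \left(-9\right) \frac{3}{2} = - \frac{27}{2}$)
$G{\left(R,y \right)} = -3 + R + y$ ($G{\left(R,y \right)} = -3 + \left(R + y\right) = -3 + R + y$)
$r{\left(l \right)} = - \frac{33}{2} + l$ ($r{\left(l \right)} = -3 + l - \frac{27}{2} = - \frac{33}{2} + l$)
$X{\left(B,W \right)} = 12 + B^{2}$ ($X{\left(B,W \right)} = B^{2} + 12 = 12 + B^{2}$)
$\frac{X{\left(-343,707 \right)} - 500935}{r{\left(419 \right)} + 10330} = \frac{\left(12 + \left(-343\right)^{2}\right) - 500935}{\left(- \frac{33}{2} + 419\right) + 10330} = \frac{\left(12 + 117649\right) - 500935}{\frac{805}{2} + 10330} = \frac{117661 - 500935}{\frac{21465}{2}} = \left(-383274\right) \frac{2}{21465} = - \frac{85172}{2385}$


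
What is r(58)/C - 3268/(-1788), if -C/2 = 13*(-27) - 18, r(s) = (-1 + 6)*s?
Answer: 122096/54981 ≈ 2.2207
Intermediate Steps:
r(s) = 5*s
C = 738 (C = -2*(13*(-27) - 18) = -2*(-351 - 18) = -2*(-369) = 738)
r(58)/C - 3268/(-1788) = (5*58)/738 - 3268/(-1788) = 290*(1/738) - 3268*(-1/1788) = 145/369 + 817/447 = 122096/54981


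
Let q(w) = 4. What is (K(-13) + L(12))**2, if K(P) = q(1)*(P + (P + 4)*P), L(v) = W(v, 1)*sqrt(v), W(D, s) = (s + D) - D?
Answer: 173068 + 1664*sqrt(3) ≈ 1.7595e+5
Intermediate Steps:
W(D, s) = s (W(D, s) = (D + s) - D = s)
L(v) = sqrt(v) (L(v) = 1*sqrt(v) = sqrt(v))
K(P) = 4*P + 4*P*(4 + P) (K(P) = 4*(P + (P + 4)*P) = 4*(P + (4 + P)*P) = 4*(P + P*(4 + P)) = 4*P + 4*P*(4 + P))
(K(-13) + L(12))**2 = (4*(-13)*(5 - 13) + sqrt(12))**2 = (4*(-13)*(-8) + 2*sqrt(3))**2 = (416 + 2*sqrt(3))**2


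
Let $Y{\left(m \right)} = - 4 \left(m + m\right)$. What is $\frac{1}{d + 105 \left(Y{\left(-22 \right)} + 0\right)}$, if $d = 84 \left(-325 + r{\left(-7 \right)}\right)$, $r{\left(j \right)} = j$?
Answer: $- \frac{1}{9408} \approx -0.00010629$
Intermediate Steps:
$Y{\left(m \right)} = - 8 m$ ($Y{\left(m \right)} = - 4 \cdot 2 m = - 8 m$)
$d = -27888$ ($d = 84 \left(-325 - 7\right) = 84 \left(-332\right) = -27888$)
$\frac{1}{d + 105 \left(Y{\left(-22 \right)} + 0\right)} = \frac{1}{-27888 + 105 \left(\left(-8\right) \left(-22\right) + 0\right)} = \frac{1}{-27888 + 105 \left(176 + 0\right)} = \frac{1}{-27888 + 105 \cdot 176} = \frac{1}{-27888 + 18480} = \frac{1}{-9408} = - \frac{1}{9408}$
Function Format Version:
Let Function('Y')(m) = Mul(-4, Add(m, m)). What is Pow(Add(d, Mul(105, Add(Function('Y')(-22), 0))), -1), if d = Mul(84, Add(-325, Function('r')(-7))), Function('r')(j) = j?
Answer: Rational(-1, 9408) ≈ -0.00010629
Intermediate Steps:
Function('Y')(m) = Mul(-8, m) (Function('Y')(m) = Mul(-4, Mul(2, m)) = Mul(-8, m))
d = -27888 (d = Mul(84, Add(-325, -7)) = Mul(84, -332) = -27888)
Pow(Add(d, Mul(105, Add(Function('Y')(-22), 0))), -1) = Pow(Add(-27888, Mul(105, Add(Mul(-8, -22), 0))), -1) = Pow(Add(-27888, Mul(105, Add(176, 0))), -1) = Pow(Add(-27888, Mul(105, 176)), -1) = Pow(Add(-27888, 18480), -1) = Pow(-9408, -1) = Rational(-1, 9408)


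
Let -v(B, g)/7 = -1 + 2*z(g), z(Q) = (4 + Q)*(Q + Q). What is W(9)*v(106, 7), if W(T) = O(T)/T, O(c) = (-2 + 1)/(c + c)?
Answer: 2149/162 ≈ 13.265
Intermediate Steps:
z(Q) = 2*Q*(4 + Q) (z(Q) = (4 + Q)*(2*Q) = 2*Q*(4 + Q))
v(B, g) = 7 - 28*g*(4 + g) (v(B, g) = -7*(-1 + 2*(2*g*(4 + g))) = -7*(-1 + 4*g*(4 + g)) = 7 - 28*g*(4 + g))
O(c) = -1/(2*c)
W(T) = -1/(2*T²) (W(T) = (-1/(2*T))/T = -1/(2*T²))
W(9)*v(106, 7) = (-½/9²)*(7 - 28*7*(4 + 7)) = (-½*1/81)*(7 - 28*7*11) = -(7 - 2156)/162 = -1/162*(-2149) = 2149/162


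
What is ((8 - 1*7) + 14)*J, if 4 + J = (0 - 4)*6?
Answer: -420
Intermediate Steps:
J = -28 (J = -4 + (0 - 4)*6 = -4 - 4*6 = -4 - 24 = -28)
((8 - 1*7) + 14)*J = ((8 - 1*7) + 14)*(-28) = ((8 - 7) + 14)*(-28) = (1 + 14)*(-28) = 15*(-28) = -420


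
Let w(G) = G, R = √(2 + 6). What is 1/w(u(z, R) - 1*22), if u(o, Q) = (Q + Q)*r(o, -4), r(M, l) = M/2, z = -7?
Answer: -11/46 + 7*√2/46 ≈ -0.023924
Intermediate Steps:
r(M, l) = M/2 (r(M, l) = M*(½) = M/2)
R = 2*√2 (R = √8 = 2*√2 ≈ 2.8284)
u(o, Q) = Q*o (u(o, Q) = (Q + Q)*(o/2) = (2*Q)*(o/2) = Q*o)
1/w(u(z, R) - 1*22) = 1/((2*√2)*(-7) - 1*22) = 1/(-14*√2 - 22) = 1/(-22 - 14*√2)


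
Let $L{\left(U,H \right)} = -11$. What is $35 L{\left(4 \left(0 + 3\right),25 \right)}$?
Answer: $-385$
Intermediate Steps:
$35 L{\left(4 \left(0 + 3\right),25 \right)} = 35 \left(-11\right) = -385$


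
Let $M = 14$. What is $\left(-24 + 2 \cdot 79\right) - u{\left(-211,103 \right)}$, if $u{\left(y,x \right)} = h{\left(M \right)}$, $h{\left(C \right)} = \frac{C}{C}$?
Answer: $133$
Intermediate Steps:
$h{\left(C \right)} = 1$
$u{\left(y,x \right)} = 1$
$\left(-24 + 2 \cdot 79\right) - u{\left(-211,103 \right)} = \left(-24 + 2 \cdot 79\right) - 1 = \left(-24 + 158\right) - 1 = 134 - 1 = 133$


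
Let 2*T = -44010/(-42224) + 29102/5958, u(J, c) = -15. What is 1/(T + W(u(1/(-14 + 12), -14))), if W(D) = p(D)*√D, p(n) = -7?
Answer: 46886922791562672/11768071658540108209 + 110753584828653312*I*√15/11768071658540108209 ≈ 0.0039843 + 0.03645*I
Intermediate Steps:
W(D) = -7*√D
T = 372753607/125785296 (T = (-44010/(-42224) + 29102/5958)/2 = (-44010*(-1/42224) + 29102*(1/5958))/2 = (22005/21112 + 14551/2979)/2 = (½)*(372753607/62892648) = 372753607/125785296 ≈ 2.9634)
1/(T + W(u(1/(-14 + 12), -14))) = 1/(372753607/125785296 - 7*I*√15)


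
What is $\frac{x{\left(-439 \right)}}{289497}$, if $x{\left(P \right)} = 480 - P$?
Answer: $\frac{919}{289497} \approx 0.0031745$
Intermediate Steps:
$\frac{x{\left(-439 \right)}}{289497} = \frac{480 - -439}{289497} = \left(480 + 439\right) \frac{1}{289497} = 919 \cdot \frac{1}{289497} = \frac{919}{289497}$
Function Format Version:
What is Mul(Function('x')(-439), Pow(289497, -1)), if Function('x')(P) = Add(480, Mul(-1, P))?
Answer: Rational(919, 289497) ≈ 0.0031745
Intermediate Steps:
Mul(Function('x')(-439), Pow(289497, -1)) = Mul(Add(480, Mul(-1, -439)), Pow(289497, -1)) = Mul(Add(480, 439), Rational(1, 289497)) = Mul(919, Rational(1, 289497)) = Rational(919, 289497)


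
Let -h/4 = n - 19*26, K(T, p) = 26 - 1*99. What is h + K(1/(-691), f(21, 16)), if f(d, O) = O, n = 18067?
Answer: -70365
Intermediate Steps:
K(T, p) = -73 (K(T, p) = 26 - 99 = -73)
h = -70292 (h = -4*(18067 - 19*26) = -4*(18067 - 1*494) = -4*(18067 - 494) = -4*17573 = -70292)
h + K(1/(-691), f(21, 16)) = -70292 - 73 = -70365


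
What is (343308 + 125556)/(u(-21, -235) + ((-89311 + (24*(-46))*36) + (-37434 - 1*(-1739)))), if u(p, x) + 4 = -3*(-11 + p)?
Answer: -78144/27443 ≈ -2.8475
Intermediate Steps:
u(p, x) = 29 - 3*p (u(p, x) = -4 - 3*(-11 + p) = -4 + (33 - 3*p) = 29 - 3*p)
(343308 + 125556)/(u(-21, -235) + ((-89311 + (24*(-46))*36) + (-37434 - 1*(-1739)))) = (343308 + 125556)/((29 - 3*(-21)) + ((-89311 + (24*(-46))*36) + (-37434 - 1*(-1739)))) = 468864/((29 + 63) + ((-89311 - 1104*36) + (-37434 + 1739))) = 468864/(92 + ((-89311 - 39744) - 35695)) = 468864/(92 + (-129055 - 35695)) = 468864/(92 - 164750) = 468864/(-164658) = 468864*(-1/164658) = -78144/27443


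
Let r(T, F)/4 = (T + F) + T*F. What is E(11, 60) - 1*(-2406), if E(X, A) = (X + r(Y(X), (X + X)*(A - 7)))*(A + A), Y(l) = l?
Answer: 6725166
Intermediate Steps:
r(T, F) = 4*F + 4*T + 4*F*T (r(T, F) = 4*((T + F) + T*F) = 4*((F + T) + F*T) = 4*(F + T + F*T) = 4*F + 4*T + 4*F*T)
E(X, A) = 2*A*(5*X + 8*X*(-7 + A) + 8*X**2*(-7 + A)) (E(X, A) = (X + (4*((X + X)*(A - 7)) + 4*X + 4*((X + X)*(A - 7))*X))*(A + A) = (X + (4*((2*X)*(-7 + A)) + 4*X + 4*((2*X)*(-7 + A))*X))*(2*A) = (X + (4*(2*X*(-7 + A)) + 4*X + 4*(2*X*(-7 + A))*X))*(2*A) = (X + (8*X*(-7 + A) + 4*X + 8*X**2*(-7 + A)))*(2*A) = (X + (4*X + 8*X*(-7 + A) + 8*X**2*(-7 + A)))*(2*A) = (5*X + 8*X*(-7 + A) + 8*X**2*(-7 + A))*(2*A) = 2*A*(5*X + 8*X*(-7 + A) + 8*X**2*(-7 + A)))
E(11, 60) - 1*(-2406) = 2*60*11*(-51 + 8*60 + 8*11*(-7 + 60)) - 1*(-2406) = 2*60*11*(-51 + 480 + 8*11*53) + 2406 = 2*60*11*(-51 + 480 + 4664) + 2406 = 2*60*11*5093 + 2406 = 6722760 + 2406 = 6725166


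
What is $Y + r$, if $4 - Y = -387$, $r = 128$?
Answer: $519$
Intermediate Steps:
$Y = 391$ ($Y = 4 - -387 = 4 + 387 = 391$)
$Y + r = 391 + 128 = 519$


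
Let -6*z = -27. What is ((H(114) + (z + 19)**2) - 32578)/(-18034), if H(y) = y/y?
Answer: 128099/72136 ≈ 1.7758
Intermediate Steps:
z = 9/2 (z = -1/6*(-27) = 9/2 ≈ 4.5000)
H(y) = 1
((H(114) + (z + 19)**2) - 32578)/(-18034) = ((1 + (9/2 + 19)**2) - 32578)/(-18034) = ((1 + (47/2)**2) - 32578)*(-1/18034) = ((1 + 2209/4) - 32578)*(-1/18034) = (2213/4 - 32578)*(-1/18034) = -128099/4*(-1/18034) = 128099/72136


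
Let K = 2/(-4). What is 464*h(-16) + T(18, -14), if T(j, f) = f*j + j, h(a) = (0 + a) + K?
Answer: -7890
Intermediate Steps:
K = -1/2 (K = 2*(-1/4) = -1/2 ≈ -0.50000)
h(a) = -1/2 + a (h(a) = (0 + a) - 1/2 = a - 1/2 = -1/2 + a)
T(j, f) = j + f*j
464*h(-16) + T(18, -14) = 464*(-1/2 - 16) + 18*(1 - 14) = 464*(-33/2) + 18*(-13) = -7656 - 234 = -7890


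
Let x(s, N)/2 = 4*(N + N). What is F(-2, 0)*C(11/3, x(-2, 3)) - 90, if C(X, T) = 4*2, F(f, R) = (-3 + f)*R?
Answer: -90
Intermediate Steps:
F(f, R) = R*(-3 + f)
x(s, N) = 16*N (x(s, N) = 2*(4*(N + N)) = 2*(4*(2*N)) = 2*(8*N) = 16*N)
C(X, T) = 8
F(-2, 0)*C(11/3, x(-2, 3)) - 90 = (0*(-3 - 2))*8 - 90 = (0*(-5))*8 - 90 = 0*8 - 90 = 0 - 90 = -90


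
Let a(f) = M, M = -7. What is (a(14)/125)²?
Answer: 49/15625 ≈ 0.0031360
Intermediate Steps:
a(f) = -7
(a(14)/125)² = (-7/125)² = 49/15625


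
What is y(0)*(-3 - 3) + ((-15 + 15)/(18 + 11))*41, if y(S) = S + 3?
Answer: -18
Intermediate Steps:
y(S) = 3 + S
y(0)*(-3 - 3) + ((-15 + 15)/(18 + 11))*41 = (3 + 0)*(-3 - 3) + ((-15 + 15)/(18 + 11))*41 = 3*(-6) + (0/29)*41 = -18 + (0*(1/29))*41 = -18 + 0*41 = -18 + 0 = -18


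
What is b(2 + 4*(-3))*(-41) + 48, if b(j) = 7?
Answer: -239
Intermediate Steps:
b(2 + 4*(-3))*(-41) + 48 = 7*(-41) + 48 = -287 + 48 = -239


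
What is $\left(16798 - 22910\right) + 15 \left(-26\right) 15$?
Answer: $-11962$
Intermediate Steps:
$\left(16798 - 22910\right) + 15 \left(-26\right) 15 = -6112 - 5850 = -11962$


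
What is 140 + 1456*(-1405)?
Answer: -2045540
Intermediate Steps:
140 + 1456*(-1405) = 140 - 2045680 = -2045540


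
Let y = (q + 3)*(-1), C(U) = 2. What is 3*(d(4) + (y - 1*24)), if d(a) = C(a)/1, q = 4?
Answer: -87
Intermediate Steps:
y = -7 (y = (4 + 3)*(-1) = 7*(-1) = -7)
d(a) = 2 (d(a) = 2/1 = 2*1 = 2)
3*(d(4) + (y - 1*24)) = 3*(2 + (-7 - 1*24)) = 3*(2 + (-7 - 24)) = 3*(2 - 31) = 3*(-29) = -87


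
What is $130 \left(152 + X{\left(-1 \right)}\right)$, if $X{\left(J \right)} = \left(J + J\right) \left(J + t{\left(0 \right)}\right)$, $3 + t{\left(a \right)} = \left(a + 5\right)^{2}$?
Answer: $14300$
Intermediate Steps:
$t{\left(a \right)} = -3 + \left(5 + a\right)^{2}$ ($t{\left(a \right)} = -3 + \left(a + 5\right)^{2} = -3 + \left(5 + a\right)^{2}$)
$X{\left(J \right)} = 2 J \left(22 + J\right)$ ($X{\left(J \right)} = \left(J + J\right) \left(J - \left(3 - \left(5 + 0\right)^{2}\right)\right) = 2 J \left(J - \left(3 - 5^{2}\right)\right) = 2 J \left(J + \left(-3 + 25\right)\right) = 2 J \left(J + 22\right) = 2 J \left(22 + J\right)$)
$130 \left(152 + X{\left(-1 \right)}\right) = 130 \left(152 + 2 \left(-1\right) \left(22 - 1\right)\right) = 130 \left(152 + 2 \left(-1\right) 21\right) = 130 \left(152 - 42\right) = 130 \cdot 110 = 14300$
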